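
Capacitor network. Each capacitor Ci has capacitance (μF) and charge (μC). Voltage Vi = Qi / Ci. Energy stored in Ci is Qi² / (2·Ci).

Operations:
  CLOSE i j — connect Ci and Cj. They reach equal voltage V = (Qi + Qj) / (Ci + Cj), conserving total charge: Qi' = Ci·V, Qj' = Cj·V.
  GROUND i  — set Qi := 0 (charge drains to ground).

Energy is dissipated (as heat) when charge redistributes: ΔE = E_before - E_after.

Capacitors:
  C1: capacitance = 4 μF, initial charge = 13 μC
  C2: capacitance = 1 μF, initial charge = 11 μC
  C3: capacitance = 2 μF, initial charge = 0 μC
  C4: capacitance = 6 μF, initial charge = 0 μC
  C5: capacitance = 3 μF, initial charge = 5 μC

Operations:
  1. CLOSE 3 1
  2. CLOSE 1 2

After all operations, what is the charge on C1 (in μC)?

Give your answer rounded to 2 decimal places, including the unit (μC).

Answer: 15.73 μC

Derivation:
Initial: C1(4μF, Q=13μC, V=3.25V), C2(1μF, Q=11μC, V=11.00V), C3(2μF, Q=0μC, V=0.00V), C4(6μF, Q=0μC, V=0.00V), C5(3μF, Q=5μC, V=1.67V)
Op 1: CLOSE 3-1: Q_total=13.00, C_total=6.00, V=2.17; Q3=4.33, Q1=8.67; dissipated=7.042
Op 2: CLOSE 1-2: Q_total=19.67, C_total=5.00, V=3.93; Q1=15.73, Q2=3.93; dissipated=31.211
Final charges: Q1=15.73, Q2=3.93, Q3=4.33, Q4=0.00, Q5=5.00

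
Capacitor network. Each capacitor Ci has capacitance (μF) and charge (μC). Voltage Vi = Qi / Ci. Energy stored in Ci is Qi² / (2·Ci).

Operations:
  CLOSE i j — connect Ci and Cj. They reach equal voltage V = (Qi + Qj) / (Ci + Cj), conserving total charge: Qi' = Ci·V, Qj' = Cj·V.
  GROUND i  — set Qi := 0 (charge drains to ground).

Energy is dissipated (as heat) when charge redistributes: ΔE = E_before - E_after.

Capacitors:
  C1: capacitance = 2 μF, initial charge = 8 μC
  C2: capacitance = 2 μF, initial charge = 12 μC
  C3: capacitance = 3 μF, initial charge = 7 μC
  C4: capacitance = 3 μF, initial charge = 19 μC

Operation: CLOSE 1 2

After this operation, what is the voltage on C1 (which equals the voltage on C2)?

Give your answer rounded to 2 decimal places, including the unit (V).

Initial: C1(2μF, Q=8μC, V=4.00V), C2(2μF, Q=12μC, V=6.00V), C3(3μF, Q=7μC, V=2.33V), C4(3μF, Q=19μC, V=6.33V)
Op 1: CLOSE 1-2: Q_total=20.00, C_total=4.00, V=5.00; Q1=10.00, Q2=10.00; dissipated=2.000

Answer: 5.00 V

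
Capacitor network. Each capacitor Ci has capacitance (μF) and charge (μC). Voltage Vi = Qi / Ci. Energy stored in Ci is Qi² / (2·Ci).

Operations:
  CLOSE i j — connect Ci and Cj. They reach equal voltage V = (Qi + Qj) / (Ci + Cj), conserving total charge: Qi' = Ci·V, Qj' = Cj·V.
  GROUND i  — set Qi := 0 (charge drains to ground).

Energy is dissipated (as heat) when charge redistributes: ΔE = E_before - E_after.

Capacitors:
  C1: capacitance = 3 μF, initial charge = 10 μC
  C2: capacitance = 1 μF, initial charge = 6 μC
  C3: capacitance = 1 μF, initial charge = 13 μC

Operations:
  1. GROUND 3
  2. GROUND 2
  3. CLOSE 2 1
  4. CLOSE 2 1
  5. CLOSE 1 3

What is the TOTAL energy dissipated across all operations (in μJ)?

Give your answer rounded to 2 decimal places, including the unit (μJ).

Initial: C1(3μF, Q=10μC, V=3.33V), C2(1μF, Q=6μC, V=6.00V), C3(1μF, Q=13μC, V=13.00V)
Op 1: GROUND 3: Q3=0; energy lost=84.500
Op 2: GROUND 2: Q2=0; energy lost=18.000
Op 3: CLOSE 2-1: Q_total=10.00, C_total=4.00, V=2.50; Q2=2.50, Q1=7.50; dissipated=4.167
Op 4: CLOSE 2-1: Q_total=10.00, C_total=4.00, V=2.50; Q2=2.50, Q1=7.50; dissipated=0.000
Op 5: CLOSE 1-3: Q_total=7.50, C_total=4.00, V=1.88; Q1=5.62, Q3=1.88; dissipated=2.344
Total dissipated: 109.010 μJ

Answer: 109.01 μJ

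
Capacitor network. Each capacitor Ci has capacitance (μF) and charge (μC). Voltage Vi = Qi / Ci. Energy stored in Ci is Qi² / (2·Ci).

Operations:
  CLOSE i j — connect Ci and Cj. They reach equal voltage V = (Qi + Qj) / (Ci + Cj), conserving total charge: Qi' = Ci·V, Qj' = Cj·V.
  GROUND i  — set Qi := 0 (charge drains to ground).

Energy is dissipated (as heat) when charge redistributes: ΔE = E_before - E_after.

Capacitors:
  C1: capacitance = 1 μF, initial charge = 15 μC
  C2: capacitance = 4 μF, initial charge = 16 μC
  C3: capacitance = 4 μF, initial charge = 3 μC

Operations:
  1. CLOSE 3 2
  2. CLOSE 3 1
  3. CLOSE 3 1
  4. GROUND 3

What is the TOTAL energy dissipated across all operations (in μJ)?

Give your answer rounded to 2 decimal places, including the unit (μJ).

Answer: 122.34 μJ

Derivation:
Initial: C1(1μF, Q=15μC, V=15.00V), C2(4μF, Q=16μC, V=4.00V), C3(4μF, Q=3μC, V=0.75V)
Op 1: CLOSE 3-2: Q_total=19.00, C_total=8.00, V=2.38; Q3=9.50, Q2=9.50; dissipated=10.562
Op 2: CLOSE 3-1: Q_total=24.50, C_total=5.00, V=4.90; Q3=19.60, Q1=4.90; dissipated=63.756
Op 3: CLOSE 3-1: Q_total=24.50, C_total=5.00, V=4.90; Q3=19.60, Q1=4.90; dissipated=0.000
Op 4: GROUND 3: Q3=0; energy lost=48.020
Total dissipated: 122.339 μJ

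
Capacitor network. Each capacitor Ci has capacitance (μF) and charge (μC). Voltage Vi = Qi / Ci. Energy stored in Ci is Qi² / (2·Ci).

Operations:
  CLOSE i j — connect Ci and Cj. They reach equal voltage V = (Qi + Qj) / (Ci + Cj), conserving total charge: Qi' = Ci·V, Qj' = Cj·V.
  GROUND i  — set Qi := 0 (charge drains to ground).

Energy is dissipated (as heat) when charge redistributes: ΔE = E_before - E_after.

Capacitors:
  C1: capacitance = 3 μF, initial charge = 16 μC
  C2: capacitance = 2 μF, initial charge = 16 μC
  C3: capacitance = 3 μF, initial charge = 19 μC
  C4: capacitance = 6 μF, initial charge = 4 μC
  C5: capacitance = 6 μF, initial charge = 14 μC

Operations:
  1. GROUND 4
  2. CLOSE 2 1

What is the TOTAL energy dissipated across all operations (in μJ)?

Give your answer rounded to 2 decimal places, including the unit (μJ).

Answer: 5.60 μJ

Derivation:
Initial: C1(3μF, Q=16μC, V=5.33V), C2(2μF, Q=16μC, V=8.00V), C3(3μF, Q=19μC, V=6.33V), C4(6μF, Q=4μC, V=0.67V), C5(6μF, Q=14μC, V=2.33V)
Op 1: GROUND 4: Q4=0; energy lost=1.333
Op 2: CLOSE 2-1: Q_total=32.00, C_total=5.00, V=6.40; Q2=12.80, Q1=19.20; dissipated=4.267
Total dissipated: 5.600 μJ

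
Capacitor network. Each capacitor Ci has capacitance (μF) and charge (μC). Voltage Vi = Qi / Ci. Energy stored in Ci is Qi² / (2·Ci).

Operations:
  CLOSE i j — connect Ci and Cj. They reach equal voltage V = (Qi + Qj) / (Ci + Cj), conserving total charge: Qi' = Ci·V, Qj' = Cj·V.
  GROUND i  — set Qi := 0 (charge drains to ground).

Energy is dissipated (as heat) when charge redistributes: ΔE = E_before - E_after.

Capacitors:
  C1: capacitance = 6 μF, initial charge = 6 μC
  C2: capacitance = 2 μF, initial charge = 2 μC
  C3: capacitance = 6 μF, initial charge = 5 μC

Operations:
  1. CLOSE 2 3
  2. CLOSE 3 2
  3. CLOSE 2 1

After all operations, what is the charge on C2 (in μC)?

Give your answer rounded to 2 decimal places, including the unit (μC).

Initial: C1(6μF, Q=6μC, V=1.00V), C2(2μF, Q=2μC, V=1.00V), C3(6μF, Q=5μC, V=0.83V)
Op 1: CLOSE 2-3: Q_total=7.00, C_total=8.00, V=0.88; Q2=1.75, Q3=5.25; dissipated=0.021
Op 2: CLOSE 3-2: Q_total=7.00, C_total=8.00, V=0.88; Q3=5.25, Q2=1.75; dissipated=0.000
Op 3: CLOSE 2-1: Q_total=7.75, C_total=8.00, V=0.97; Q2=1.94, Q1=5.81; dissipated=0.012
Final charges: Q1=5.81, Q2=1.94, Q3=5.25

Answer: 1.94 μC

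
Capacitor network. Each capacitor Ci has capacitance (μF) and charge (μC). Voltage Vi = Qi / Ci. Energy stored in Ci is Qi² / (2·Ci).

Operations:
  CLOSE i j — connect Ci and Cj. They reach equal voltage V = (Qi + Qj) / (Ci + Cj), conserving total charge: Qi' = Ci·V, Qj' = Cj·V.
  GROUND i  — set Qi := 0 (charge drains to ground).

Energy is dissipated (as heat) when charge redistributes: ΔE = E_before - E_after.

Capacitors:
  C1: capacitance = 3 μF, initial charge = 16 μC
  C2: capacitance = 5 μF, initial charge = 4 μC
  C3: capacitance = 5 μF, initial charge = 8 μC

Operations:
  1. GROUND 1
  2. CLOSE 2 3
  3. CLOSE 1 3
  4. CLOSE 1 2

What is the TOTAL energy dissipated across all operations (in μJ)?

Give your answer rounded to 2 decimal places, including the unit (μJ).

Answer: 45.01 μJ

Derivation:
Initial: C1(3μF, Q=16μC, V=5.33V), C2(5μF, Q=4μC, V=0.80V), C3(5μF, Q=8μC, V=1.60V)
Op 1: GROUND 1: Q1=0; energy lost=42.667
Op 2: CLOSE 2-3: Q_total=12.00, C_total=10.00, V=1.20; Q2=6.00, Q3=6.00; dissipated=0.800
Op 3: CLOSE 1-3: Q_total=6.00, C_total=8.00, V=0.75; Q1=2.25, Q3=3.75; dissipated=1.350
Op 4: CLOSE 1-2: Q_total=8.25, C_total=8.00, V=1.03; Q1=3.09, Q2=5.16; dissipated=0.190
Total dissipated: 45.007 μJ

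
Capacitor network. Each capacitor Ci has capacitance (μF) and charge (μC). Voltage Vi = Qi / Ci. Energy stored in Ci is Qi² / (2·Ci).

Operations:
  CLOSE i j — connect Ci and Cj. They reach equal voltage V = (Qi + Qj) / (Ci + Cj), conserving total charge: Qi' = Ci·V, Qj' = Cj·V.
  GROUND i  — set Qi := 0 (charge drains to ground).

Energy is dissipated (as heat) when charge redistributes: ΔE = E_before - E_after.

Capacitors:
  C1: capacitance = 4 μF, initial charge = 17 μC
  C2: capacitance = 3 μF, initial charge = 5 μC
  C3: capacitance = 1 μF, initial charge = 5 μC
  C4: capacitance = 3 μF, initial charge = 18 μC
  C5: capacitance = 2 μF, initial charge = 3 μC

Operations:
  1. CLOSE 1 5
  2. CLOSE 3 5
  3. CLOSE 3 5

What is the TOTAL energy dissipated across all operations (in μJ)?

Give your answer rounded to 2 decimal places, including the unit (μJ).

Answer: 5.97 μJ

Derivation:
Initial: C1(4μF, Q=17μC, V=4.25V), C2(3μF, Q=5μC, V=1.67V), C3(1μF, Q=5μC, V=5.00V), C4(3μF, Q=18μC, V=6.00V), C5(2μF, Q=3μC, V=1.50V)
Op 1: CLOSE 1-5: Q_total=20.00, C_total=6.00, V=3.33; Q1=13.33, Q5=6.67; dissipated=5.042
Op 2: CLOSE 3-5: Q_total=11.67, C_total=3.00, V=3.89; Q3=3.89, Q5=7.78; dissipated=0.926
Op 3: CLOSE 3-5: Q_total=11.67, C_total=3.00, V=3.89; Q3=3.89, Q5=7.78; dissipated=0.000
Total dissipated: 5.968 μJ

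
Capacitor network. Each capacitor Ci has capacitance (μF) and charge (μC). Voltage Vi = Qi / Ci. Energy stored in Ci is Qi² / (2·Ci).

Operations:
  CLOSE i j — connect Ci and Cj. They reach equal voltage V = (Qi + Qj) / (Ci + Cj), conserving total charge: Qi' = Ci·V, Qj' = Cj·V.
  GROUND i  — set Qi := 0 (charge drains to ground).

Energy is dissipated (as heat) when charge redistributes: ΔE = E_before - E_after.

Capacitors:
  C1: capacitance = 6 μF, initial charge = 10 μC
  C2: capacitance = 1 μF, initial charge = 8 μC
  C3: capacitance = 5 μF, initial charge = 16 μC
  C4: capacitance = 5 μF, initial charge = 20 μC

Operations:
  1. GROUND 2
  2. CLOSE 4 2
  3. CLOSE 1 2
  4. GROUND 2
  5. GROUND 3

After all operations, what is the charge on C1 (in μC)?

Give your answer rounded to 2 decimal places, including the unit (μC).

Initial: C1(6μF, Q=10μC, V=1.67V), C2(1μF, Q=8μC, V=8.00V), C3(5μF, Q=16μC, V=3.20V), C4(5μF, Q=20μC, V=4.00V)
Op 1: GROUND 2: Q2=0; energy lost=32.000
Op 2: CLOSE 4-2: Q_total=20.00, C_total=6.00, V=3.33; Q4=16.67, Q2=3.33; dissipated=6.667
Op 3: CLOSE 1-2: Q_total=13.33, C_total=7.00, V=1.90; Q1=11.43, Q2=1.90; dissipated=1.190
Op 4: GROUND 2: Q2=0; energy lost=1.814
Op 5: GROUND 3: Q3=0; energy lost=25.600
Final charges: Q1=11.43, Q2=0.00, Q3=0.00, Q4=16.67

Answer: 11.43 μC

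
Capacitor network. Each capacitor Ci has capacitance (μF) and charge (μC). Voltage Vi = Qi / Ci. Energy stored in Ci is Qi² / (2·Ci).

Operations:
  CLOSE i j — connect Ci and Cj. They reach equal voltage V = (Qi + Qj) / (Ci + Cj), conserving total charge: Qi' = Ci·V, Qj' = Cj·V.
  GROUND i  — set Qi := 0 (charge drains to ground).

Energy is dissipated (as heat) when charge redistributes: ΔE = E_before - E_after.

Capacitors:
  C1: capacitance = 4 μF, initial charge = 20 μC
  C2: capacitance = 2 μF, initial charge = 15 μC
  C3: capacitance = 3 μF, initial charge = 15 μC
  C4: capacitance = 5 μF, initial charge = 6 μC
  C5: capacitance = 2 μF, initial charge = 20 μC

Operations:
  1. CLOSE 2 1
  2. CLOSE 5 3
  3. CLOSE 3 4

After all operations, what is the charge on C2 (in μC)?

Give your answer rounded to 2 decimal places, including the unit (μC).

Initial: C1(4μF, Q=20μC, V=5.00V), C2(2μF, Q=15μC, V=7.50V), C3(3μF, Q=15μC, V=5.00V), C4(5μF, Q=6μC, V=1.20V), C5(2μF, Q=20μC, V=10.00V)
Op 1: CLOSE 2-1: Q_total=35.00, C_total=6.00, V=5.83; Q2=11.67, Q1=23.33; dissipated=4.167
Op 2: CLOSE 5-3: Q_total=35.00, C_total=5.00, V=7.00; Q5=14.00, Q3=21.00; dissipated=15.000
Op 3: CLOSE 3-4: Q_total=27.00, C_total=8.00, V=3.38; Q3=10.12, Q4=16.88; dissipated=31.538
Final charges: Q1=23.33, Q2=11.67, Q3=10.12, Q4=16.88, Q5=14.00

Answer: 11.67 μC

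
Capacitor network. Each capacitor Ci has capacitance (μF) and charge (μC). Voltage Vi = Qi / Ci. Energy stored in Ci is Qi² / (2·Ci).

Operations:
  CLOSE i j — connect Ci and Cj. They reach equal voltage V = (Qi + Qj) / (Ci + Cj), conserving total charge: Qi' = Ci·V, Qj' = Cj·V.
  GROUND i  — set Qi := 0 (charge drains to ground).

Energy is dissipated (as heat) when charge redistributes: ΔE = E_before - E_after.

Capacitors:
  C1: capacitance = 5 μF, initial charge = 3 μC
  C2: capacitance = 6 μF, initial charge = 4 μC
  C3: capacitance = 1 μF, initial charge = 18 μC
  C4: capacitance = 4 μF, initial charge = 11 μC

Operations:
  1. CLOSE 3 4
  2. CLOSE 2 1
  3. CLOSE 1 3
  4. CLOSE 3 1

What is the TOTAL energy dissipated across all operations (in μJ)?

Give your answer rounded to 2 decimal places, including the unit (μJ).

Answer: 104.14 μJ

Derivation:
Initial: C1(5μF, Q=3μC, V=0.60V), C2(6μF, Q=4μC, V=0.67V), C3(1μF, Q=18μC, V=18.00V), C4(4μF, Q=11μC, V=2.75V)
Op 1: CLOSE 3-4: Q_total=29.00, C_total=5.00, V=5.80; Q3=5.80, Q4=23.20; dissipated=93.025
Op 2: CLOSE 2-1: Q_total=7.00, C_total=11.00, V=0.64; Q2=3.82, Q1=3.18; dissipated=0.006
Op 3: CLOSE 1-3: Q_total=8.98, C_total=6.00, V=1.50; Q1=7.48, Q3=1.50; dissipated=11.110
Op 4: CLOSE 3-1: Q_total=8.98, C_total=6.00, V=1.50; Q3=1.50, Q1=7.48; dissipated=0.000
Total dissipated: 104.141 μJ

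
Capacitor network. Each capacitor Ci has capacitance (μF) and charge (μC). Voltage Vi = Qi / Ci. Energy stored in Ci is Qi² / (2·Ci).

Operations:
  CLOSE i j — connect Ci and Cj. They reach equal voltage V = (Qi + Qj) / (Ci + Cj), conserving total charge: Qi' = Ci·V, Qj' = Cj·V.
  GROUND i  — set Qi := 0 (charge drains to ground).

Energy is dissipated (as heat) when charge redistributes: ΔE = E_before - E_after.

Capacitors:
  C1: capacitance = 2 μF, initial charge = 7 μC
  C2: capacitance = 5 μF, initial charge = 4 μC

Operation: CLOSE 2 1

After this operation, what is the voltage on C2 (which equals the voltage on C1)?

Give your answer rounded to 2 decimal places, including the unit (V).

Initial: C1(2μF, Q=7μC, V=3.50V), C2(5μF, Q=4μC, V=0.80V)
Op 1: CLOSE 2-1: Q_total=11.00, C_total=7.00, V=1.57; Q2=7.86, Q1=3.14; dissipated=5.207

Answer: 1.57 V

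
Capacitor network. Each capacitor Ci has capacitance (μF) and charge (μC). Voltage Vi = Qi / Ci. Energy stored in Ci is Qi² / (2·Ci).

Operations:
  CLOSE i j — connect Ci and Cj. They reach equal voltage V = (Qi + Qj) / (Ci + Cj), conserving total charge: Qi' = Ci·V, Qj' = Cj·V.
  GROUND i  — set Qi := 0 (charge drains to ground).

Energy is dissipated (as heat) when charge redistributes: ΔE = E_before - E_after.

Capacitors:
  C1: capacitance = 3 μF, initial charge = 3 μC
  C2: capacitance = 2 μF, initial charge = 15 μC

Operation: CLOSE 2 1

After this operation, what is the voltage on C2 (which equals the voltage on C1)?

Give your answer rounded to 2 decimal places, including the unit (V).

Answer: 3.60 V

Derivation:
Initial: C1(3μF, Q=3μC, V=1.00V), C2(2μF, Q=15μC, V=7.50V)
Op 1: CLOSE 2-1: Q_total=18.00, C_total=5.00, V=3.60; Q2=7.20, Q1=10.80; dissipated=25.350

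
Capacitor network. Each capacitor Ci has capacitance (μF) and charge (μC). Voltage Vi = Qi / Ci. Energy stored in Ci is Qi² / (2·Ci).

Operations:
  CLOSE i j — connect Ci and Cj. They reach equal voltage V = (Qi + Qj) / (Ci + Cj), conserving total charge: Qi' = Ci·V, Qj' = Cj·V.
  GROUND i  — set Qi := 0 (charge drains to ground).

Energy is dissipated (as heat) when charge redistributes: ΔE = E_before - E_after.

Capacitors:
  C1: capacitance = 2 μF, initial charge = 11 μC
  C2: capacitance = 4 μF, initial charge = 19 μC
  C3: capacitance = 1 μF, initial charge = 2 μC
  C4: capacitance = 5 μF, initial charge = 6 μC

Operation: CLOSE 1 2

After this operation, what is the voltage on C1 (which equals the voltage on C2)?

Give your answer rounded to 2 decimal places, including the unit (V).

Answer: 5.00 V

Derivation:
Initial: C1(2μF, Q=11μC, V=5.50V), C2(4μF, Q=19μC, V=4.75V), C3(1μF, Q=2μC, V=2.00V), C4(5μF, Q=6μC, V=1.20V)
Op 1: CLOSE 1-2: Q_total=30.00, C_total=6.00, V=5.00; Q1=10.00, Q2=20.00; dissipated=0.375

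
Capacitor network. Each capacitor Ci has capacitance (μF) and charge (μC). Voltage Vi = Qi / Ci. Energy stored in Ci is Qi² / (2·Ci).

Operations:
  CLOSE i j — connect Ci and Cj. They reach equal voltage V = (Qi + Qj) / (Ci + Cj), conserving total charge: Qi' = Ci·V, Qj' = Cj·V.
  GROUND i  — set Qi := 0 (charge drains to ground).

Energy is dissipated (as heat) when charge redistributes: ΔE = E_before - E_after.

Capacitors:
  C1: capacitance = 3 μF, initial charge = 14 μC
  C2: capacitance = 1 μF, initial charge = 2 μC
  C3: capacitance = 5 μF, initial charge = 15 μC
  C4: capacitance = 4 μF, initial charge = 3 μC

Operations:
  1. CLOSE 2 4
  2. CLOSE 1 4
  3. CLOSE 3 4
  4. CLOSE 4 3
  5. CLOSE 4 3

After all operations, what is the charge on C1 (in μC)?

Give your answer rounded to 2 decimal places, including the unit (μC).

Answer: 7.71 μC

Derivation:
Initial: C1(3μF, Q=14μC, V=4.67V), C2(1μF, Q=2μC, V=2.00V), C3(5μF, Q=15μC, V=3.00V), C4(4μF, Q=3μC, V=0.75V)
Op 1: CLOSE 2-4: Q_total=5.00, C_total=5.00, V=1.00; Q2=1.00, Q4=4.00; dissipated=0.625
Op 2: CLOSE 1-4: Q_total=18.00, C_total=7.00, V=2.57; Q1=7.71, Q4=10.29; dissipated=11.524
Op 3: CLOSE 3-4: Q_total=25.29, C_total=9.00, V=2.81; Q3=14.05, Q4=11.24; dissipated=0.204
Op 4: CLOSE 4-3: Q_total=25.29, C_total=9.00, V=2.81; Q4=11.24, Q3=14.05; dissipated=0.000
Op 5: CLOSE 4-3: Q_total=25.29, C_total=9.00, V=2.81; Q4=11.24, Q3=14.05; dissipated=0.000
Final charges: Q1=7.71, Q2=1.00, Q3=14.05, Q4=11.24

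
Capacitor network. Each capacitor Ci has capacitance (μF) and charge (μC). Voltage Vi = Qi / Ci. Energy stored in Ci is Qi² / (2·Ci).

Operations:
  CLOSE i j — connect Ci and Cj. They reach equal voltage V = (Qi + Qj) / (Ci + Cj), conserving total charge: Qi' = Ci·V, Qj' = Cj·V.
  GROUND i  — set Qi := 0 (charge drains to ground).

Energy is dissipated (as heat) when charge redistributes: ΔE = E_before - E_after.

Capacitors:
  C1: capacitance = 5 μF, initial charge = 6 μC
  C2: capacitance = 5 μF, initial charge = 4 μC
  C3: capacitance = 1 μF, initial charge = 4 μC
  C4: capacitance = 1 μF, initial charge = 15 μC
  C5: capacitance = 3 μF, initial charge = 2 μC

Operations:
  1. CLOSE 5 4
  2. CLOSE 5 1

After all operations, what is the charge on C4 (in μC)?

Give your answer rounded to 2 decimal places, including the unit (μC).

Initial: C1(5μF, Q=6μC, V=1.20V), C2(5μF, Q=4μC, V=0.80V), C3(1μF, Q=4μC, V=4.00V), C4(1μF, Q=15μC, V=15.00V), C5(3μF, Q=2μC, V=0.67V)
Op 1: CLOSE 5-4: Q_total=17.00, C_total=4.00, V=4.25; Q5=12.75, Q4=4.25; dissipated=77.042
Op 2: CLOSE 5-1: Q_total=18.75, C_total=8.00, V=2.34; Q5=7.03, Q1=11.72; dissipated=8.721
Final charges: Q1=11.72, Q2=4.00, Q3=4.00, Q4=4.25, Q5=7.03

Answer: 4.25 μC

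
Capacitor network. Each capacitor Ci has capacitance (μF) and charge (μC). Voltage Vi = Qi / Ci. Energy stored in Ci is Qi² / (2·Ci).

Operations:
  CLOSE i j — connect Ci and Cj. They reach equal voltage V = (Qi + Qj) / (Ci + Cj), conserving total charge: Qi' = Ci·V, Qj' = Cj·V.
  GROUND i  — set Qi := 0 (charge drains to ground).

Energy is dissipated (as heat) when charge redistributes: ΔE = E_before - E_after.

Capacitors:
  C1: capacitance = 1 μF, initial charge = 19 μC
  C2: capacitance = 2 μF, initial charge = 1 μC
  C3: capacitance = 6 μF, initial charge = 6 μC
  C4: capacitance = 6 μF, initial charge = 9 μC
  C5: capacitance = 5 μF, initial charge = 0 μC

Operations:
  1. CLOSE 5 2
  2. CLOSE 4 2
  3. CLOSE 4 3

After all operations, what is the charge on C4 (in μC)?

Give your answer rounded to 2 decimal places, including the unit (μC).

Answer: 6.48 μC

Derivation:
Initial: C1(1μF, Q=19μC, V=19.00V), C2(2μF, Q=1μC, V=0.50V), C3(6μF, Q=6μC, V=1.00V), C4(6μF, Q=9μC, V=1.50V), C5(5μF, Q=0μC, V=0.00V)
Op 1: CLOSE 5-2: Q_total=1.00, C_total=7.00, V=0.14; Q5=0.71, Q2=0.29; dissipated=0.179
Op 2: CLOSE 4-2: Q_total=9.29, C_total=8.00, V=1.16; Q4=6.96, Q2=2.32; dissipated=1.381
Op 3: CLOSE 4-3: Q_total=12.96, C_total=12.00, V=1.08; Q4=6.48, Q3=6.48; dissipated=0.039
Final charges: Q1=19.00, Q2=2.32, Q3=6.48, Q4=6.48, Q5=0.71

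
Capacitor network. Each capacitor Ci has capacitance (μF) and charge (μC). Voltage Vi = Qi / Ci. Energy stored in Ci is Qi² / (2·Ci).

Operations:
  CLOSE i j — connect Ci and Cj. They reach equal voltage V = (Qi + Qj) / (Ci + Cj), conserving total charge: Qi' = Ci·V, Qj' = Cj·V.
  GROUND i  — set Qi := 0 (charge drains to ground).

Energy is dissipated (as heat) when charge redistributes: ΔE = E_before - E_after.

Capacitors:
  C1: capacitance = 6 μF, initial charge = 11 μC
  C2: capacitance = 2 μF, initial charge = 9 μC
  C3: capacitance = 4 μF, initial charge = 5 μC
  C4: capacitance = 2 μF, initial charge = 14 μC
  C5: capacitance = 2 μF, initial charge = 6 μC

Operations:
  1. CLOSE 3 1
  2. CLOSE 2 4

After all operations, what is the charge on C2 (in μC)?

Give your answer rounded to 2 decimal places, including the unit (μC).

Answer: 11.50 μC

Derivation:
Initial: C1(6μF, Q=11μC, V=1.83V), C2(2μF, Q=9μC, V=4.50V), C3(4μF, Q=5μC, V=1.25V), C4(2μF, Q=14μC, V=7.00V), C5(2μF, Q=6μC, V=3.00V)
Op 1: CLOSE 3-1: Q_total=16.00, C_total=10.00, V=1.60; Q3=6.40, Q1=9.60; dissipated=0.408
Op 2: CLOSE 2-4: Q_total=23.00, C_total=4.00, V=5.75; Q2=11.50, Q4=11.50; dissipated=3.125
Final charges: Q1=9.60, Q2=11.50, Q3=6.40, Q4=11.50, Q5=6.00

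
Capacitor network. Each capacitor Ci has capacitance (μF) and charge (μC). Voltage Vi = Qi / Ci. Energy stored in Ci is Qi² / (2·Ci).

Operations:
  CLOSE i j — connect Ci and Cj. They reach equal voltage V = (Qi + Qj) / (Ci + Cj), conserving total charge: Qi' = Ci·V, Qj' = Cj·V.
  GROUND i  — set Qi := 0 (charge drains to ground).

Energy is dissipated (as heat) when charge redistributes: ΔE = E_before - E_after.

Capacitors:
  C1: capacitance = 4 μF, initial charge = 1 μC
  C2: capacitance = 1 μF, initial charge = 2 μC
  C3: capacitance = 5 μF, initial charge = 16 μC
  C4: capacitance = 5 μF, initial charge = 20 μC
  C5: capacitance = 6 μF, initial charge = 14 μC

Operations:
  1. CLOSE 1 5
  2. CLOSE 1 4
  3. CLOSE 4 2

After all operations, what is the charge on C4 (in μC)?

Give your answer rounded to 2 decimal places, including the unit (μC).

Initial: C1(4μF, Q=1μC, V=0.25V), C2(1μF, Q=2μC, V=2.00V), C3(5μF, Q=16μC, V=3.20V), C4(5μF, Q=20μC, V=4.00V), C5(6μF, Q=14μC, V=2.33V)
Op 1: CLOSE 1-5: Q_total=15.00, C_total=10.00, V=1.50; Q1=6.00, Q5=9.00; dissipated=5.208
Op 2: CLOSE 1-4: Q_total=26.00, C_total=9.00, V=2.89; Q1=11.56, Q4=14.44; dissipated=6.944
Op 3: CLOSE 4-2: Q_total=16.44, C_total=6.00, V=2.74; Q4=13.70, Q2=2.74; dissipated=0.329
Final charges: Q1=11.56, Q2=2.74, Q3=16.00, Q4=13.70, Q5=9.00

Answer: 13.70 μC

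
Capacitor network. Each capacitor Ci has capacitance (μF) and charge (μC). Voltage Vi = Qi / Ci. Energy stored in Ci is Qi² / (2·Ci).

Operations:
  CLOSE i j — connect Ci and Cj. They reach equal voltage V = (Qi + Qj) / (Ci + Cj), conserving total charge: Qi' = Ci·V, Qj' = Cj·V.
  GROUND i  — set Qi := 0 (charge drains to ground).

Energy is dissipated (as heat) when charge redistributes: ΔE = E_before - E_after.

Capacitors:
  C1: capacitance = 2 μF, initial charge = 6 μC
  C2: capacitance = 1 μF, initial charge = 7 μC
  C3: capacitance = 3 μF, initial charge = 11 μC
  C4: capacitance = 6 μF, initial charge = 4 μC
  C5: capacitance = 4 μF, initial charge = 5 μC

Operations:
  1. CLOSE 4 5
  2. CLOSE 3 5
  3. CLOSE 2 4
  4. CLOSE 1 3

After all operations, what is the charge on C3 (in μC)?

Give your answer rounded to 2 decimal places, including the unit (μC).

Answer: 7.35 μC

Derivation:
Initial: C1(2μF, Q=6μC, V=3.00V), C2(1μF, Q=7μC, V=7.00V), C3(3μF, Q=11μC, V=3.67V), C4(6μF, Q=4μC, V=0.67V), C5(4μF, Q=5μC, V=1.25V)
Op 1: CLOSE 4-5: Q_total=9.00, C_total=10.00, V=0.90; Q4=5.40, Q5=3.60; dissipated=0.408
Op 2: CLOSE 3-5: Q_total=14.60, C_total=7.00, V=2.09; Q3=6.26, Q5=8.34; dissipated=6.561
Op 3: CLOSE 2-4: Q_total=12.40, C_total=7.00, V=1.77; Q2=1.77, Q4=10.63; dissipated=15.947
Op 4: CLOSE 1-3: Q_total=12.26, C_total=5.00, V=2.45; Q1=4.90, Q3=7.35; dissipated=0.502
Final charges: Q1=4.90, Q2=1.77, Q3=7.35, Q4=10.63, Q5=8.34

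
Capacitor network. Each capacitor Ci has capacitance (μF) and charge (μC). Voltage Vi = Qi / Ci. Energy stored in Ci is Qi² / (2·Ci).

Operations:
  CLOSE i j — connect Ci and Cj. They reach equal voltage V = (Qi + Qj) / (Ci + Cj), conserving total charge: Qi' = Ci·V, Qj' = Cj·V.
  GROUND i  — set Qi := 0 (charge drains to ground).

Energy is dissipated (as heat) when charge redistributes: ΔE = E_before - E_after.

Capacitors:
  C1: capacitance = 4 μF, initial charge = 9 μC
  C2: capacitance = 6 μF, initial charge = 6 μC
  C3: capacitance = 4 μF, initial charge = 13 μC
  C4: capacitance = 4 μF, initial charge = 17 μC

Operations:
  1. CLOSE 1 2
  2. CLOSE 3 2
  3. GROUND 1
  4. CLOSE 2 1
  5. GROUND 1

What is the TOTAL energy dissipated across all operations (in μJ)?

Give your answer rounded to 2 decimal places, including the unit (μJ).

Answer: 19.34 μJ

Derivation:
Initial: C1(4μF, Q=9μC, V=2.25V), C2(6μF, Q=6μC, V=1.00V), C3(4μF, Q=13μC, V=3.25V), C4(4μF, Q=17μC, V=4.25V)
Op 1: CLOSE 1-2: Q_total=15.00, C_total=10.00, V=1.50; Q1=6.00, Q2=9.00; dissipated=1.875
Op 2: CLOSE 3-2: Q_total=22.00, C_total=10.00, V=2.20; Q3=8.80, Q2=13.20; dissipated=3.675
Op 3: GROUND 1: Q1=0; energy lost=4.500
Op 4: CLOSE 2-1: Q_total=13.20, C_total=10.00, V=1.32; Q2=7.92, Q1=5.28; dissipated=5.808
Op 5: GROUND 1: Q1=0; energy lost=3.485
Total dissipated: 19.343 μJ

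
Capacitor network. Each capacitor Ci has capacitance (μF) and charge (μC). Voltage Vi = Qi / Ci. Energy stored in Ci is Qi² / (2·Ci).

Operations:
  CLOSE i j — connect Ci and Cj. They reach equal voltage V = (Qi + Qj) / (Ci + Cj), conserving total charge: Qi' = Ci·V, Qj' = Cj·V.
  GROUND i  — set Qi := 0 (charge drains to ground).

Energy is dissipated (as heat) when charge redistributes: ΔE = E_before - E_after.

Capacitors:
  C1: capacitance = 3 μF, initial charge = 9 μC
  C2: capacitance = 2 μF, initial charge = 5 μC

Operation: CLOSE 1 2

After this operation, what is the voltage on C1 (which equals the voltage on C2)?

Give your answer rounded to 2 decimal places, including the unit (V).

Answer: 2.80 V

Derivation:
Initial: C1(3μF, Q=9μC, V=3.00V), C2(2μF, Q=5μC, V=2.50V)
Op 1: CLOSE 1-2: Q_total=14.00, C_total=5.00, V=2.80; Q1=8.40, Q2=5.60; dissipated=0.150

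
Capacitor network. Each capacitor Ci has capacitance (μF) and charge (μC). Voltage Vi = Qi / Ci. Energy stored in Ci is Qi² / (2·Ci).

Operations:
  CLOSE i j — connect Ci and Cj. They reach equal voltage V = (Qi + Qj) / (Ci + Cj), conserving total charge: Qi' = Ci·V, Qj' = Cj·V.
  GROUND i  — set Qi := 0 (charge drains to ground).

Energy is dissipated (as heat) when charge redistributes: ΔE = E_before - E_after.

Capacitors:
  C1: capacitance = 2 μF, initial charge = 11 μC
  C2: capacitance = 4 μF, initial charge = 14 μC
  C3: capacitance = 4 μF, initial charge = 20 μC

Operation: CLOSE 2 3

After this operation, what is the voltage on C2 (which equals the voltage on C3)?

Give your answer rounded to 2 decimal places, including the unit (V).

Answer: 4.25 V

Derivation:
Initial: C1(2μF, Q=11μC, V=5.50V), C2(4μF, Q=14μC, V=3.50V), C3(4μF, Q=20μC, V=5.00V)
Op 1: CLOSE 2-3: Q_total=34.00, C_total=8.00, V=4.25; Q2=17.00, Q3=17.00; dissipated=2.250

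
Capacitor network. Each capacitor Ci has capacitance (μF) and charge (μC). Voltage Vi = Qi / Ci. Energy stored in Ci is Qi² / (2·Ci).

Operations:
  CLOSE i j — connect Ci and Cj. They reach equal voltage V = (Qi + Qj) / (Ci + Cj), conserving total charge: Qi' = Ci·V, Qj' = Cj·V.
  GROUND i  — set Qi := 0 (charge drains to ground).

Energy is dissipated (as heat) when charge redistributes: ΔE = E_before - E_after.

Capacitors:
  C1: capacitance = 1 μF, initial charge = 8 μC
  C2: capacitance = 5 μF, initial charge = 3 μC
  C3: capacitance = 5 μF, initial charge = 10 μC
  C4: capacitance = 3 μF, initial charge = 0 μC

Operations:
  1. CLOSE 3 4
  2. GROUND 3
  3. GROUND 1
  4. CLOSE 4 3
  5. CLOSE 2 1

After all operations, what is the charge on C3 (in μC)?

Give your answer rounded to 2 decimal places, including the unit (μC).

Answer: 2.34 μC

Derivation:
Initial: C1(1μF, Q=8μC, V=8.00V), C2(5μF, Q=3μC, V=0.60V), C3(5μF, Q=10μC, V=2.00V), C4(3μF, Q=0μC, V=0.00V)
Op 1: CLOSE 3-4: Q_total=10.00, C_total=8.00, V=1.25; Q3=6.25, Q4=3.75; dissipated=3.750
Op 2: GROUND 3: Q3=0; energy lost=3.906
Op 3: GROUND 1: Q1=0; energy lost=32.000
Op 4: CLOSE 4-3: Q_total=3.75, C_total=8.00, V=0.47; Q4=1.41, Q3=2.34; dissipated=1.465
Op 5: CLOSE 2-1: Q_total=3.00, C_total=6.00, V=0.50; Q2=2.50, Q1=0.50; dissipated=0.150
Final charges: Q1=0.50, Q2=2.50, Q3=2.34, Q4=1.41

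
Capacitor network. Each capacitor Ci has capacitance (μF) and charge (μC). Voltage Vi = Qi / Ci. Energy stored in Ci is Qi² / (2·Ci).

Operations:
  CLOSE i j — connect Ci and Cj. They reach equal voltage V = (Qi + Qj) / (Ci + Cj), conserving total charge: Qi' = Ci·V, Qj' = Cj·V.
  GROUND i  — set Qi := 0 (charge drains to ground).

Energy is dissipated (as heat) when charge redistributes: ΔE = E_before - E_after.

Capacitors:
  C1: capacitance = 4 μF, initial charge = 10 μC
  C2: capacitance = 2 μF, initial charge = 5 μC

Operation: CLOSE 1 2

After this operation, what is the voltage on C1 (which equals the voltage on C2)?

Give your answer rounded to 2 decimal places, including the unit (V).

Answer: 2.50 V

Derivation:
Initial: C1(4μF, Q=10μC, V=2.50V), C2(2μF, Q=5μC, V=2.50V)
Op 1: CLOSE 1-2: Q_total=15.00, C_total=6.00, V=2.50; Q1=10.00, Q2=5.00; dissipated=0.000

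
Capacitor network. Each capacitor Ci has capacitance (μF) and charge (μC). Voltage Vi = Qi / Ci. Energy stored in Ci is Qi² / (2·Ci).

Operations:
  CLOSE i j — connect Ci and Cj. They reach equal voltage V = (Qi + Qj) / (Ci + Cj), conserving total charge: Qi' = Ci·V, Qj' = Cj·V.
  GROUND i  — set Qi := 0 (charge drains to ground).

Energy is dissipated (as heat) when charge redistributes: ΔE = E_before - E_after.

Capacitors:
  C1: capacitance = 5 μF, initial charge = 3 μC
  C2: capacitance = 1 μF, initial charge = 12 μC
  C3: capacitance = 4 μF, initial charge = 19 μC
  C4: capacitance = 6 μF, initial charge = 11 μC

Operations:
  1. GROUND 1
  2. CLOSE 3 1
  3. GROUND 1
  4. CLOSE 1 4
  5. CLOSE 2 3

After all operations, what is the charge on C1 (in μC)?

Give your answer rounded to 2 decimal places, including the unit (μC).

Answer: 5.00 μC

Derivation:
Initial: C1(5μF, Q=3μC, V=0.60V), C2(1μF, Q=12μC, V=12.00V), C3(4μF, Q=19μC, V=4.75V), C4(6μF, Q=11μC, V=1.83V)
Op 1: GROUND 1: Q1=0; energy lost=0.900
Op 2: CLOSE 3-1: Q_total=19.00, C_total=9.00, V=2.11; Q3=8.44, Q1=10.56; dissipated=25.069
Op 3: GROUND 1: Q1=0; energy lost=11.142
Op 4: CLOSE 1-4: Q_total=11.00, C_total=11.00, V=1.00; Q1=5.00, Q4=6.00; dissipated=4.583
Op 5: CLOSE 2-3: Q_total=20.44, C_total=5.00, V=4.09; Q2=4.09, Q3=16.36; dissipated=39.116
Final charges: Q1=5.00, Q2=4.09, Q3=16.36, Q4=6.00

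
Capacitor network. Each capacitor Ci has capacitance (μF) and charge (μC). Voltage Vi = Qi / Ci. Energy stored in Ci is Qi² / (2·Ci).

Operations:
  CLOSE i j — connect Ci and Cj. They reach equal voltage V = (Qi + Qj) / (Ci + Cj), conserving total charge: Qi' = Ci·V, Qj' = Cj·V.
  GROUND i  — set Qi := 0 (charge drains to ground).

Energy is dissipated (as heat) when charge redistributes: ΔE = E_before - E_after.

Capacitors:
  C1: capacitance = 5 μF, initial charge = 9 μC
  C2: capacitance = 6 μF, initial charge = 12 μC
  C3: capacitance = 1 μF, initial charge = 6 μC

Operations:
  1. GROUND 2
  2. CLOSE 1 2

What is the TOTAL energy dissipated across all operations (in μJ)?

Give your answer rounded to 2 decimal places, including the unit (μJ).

Answer: 16.42 μJ

Derivation:
Initial: C1(5μF, Q=9μC, V=1.80V), C2(6μF, Q=12μC, V=2.00V), C3(1μF, Q=6μC, V=6.00V)
Op 1: GROUND 2: Q2=0; energy lost=12.000
Op 2: CLOSE 1-2: Q_total=9.00, C_total=11.00, V=0.82; Q1=4.09, Q2=4.91; dissipated=4.418
Total dissipated: 16.418 μJ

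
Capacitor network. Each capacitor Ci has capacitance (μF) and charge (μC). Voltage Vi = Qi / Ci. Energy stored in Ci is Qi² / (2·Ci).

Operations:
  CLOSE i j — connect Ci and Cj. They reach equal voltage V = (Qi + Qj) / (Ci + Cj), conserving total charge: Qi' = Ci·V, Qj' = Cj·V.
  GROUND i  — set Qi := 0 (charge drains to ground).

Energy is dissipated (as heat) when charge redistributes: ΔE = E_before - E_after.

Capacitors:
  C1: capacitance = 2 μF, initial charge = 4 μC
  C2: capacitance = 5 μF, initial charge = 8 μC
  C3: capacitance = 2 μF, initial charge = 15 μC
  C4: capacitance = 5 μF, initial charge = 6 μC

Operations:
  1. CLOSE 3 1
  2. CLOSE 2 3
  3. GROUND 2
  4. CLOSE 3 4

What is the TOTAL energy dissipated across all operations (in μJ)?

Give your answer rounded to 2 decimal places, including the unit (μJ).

Answer: 39.04 μJ

Derivation:
Initial: C1(2μF, Q=4μC, V=2.00V), C2(5μF, Q=8μC, V=1.60V), C3(2μF, Q=15μC, V=7.50V), C4(5μF, Q=6μC, V=1.20V)
Op 1: CLOSE 3-1: Q_total=19.00, C_total=4.00, V=4.75; Q3=9.50, Q1=9.50; dissipated=15.125
Op 2: CLOSE 2-3: Q_total=17.50, C_total=7.00, V=2.50; Q2=12.50, Q3=5.00; dissipated=7.088
Op 3: GROUND 2: Q2=0; energy lost=15.625
Op 4: CLOSE 3-4: Q_total=11.00, C_total=7.00, V=1.57; Q3=3.14, Q4=7.86; dissipated=1.207
Total dissipated: 39.045 μJ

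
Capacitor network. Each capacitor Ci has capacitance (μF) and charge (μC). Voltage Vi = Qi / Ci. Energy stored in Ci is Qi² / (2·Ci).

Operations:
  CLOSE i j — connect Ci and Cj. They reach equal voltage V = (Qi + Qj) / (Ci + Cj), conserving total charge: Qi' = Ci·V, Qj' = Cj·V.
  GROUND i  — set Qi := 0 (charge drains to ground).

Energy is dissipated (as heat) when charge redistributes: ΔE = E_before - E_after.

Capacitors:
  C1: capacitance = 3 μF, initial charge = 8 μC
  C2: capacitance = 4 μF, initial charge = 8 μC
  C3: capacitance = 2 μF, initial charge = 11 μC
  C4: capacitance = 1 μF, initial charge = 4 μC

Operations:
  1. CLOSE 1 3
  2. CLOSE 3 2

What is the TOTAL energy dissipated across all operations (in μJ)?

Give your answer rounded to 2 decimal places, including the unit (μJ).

Initial: C1(3μF, Q=8μC, V=2.67V), C2(4μF, Q=8μC, V=2.00V), C3(2μF, Q=11μC, V=5.50V), C4(1μF, Q=4μC, V=4.00V)
Op 1: CLOSE 1-3: Q_total=19.00, C_total=5.00, V=3.80; Q1=11.40, Q3=7.60; dissipated=4.817
Op 2: CLOSE 3-2: Q_total=15.60, C_total=6.00, V=2.60; Q3=5.20, Q2=10.40; dissipated=2.160
Total dissipated: 6.977 μJ

Answer: 6.98 μJ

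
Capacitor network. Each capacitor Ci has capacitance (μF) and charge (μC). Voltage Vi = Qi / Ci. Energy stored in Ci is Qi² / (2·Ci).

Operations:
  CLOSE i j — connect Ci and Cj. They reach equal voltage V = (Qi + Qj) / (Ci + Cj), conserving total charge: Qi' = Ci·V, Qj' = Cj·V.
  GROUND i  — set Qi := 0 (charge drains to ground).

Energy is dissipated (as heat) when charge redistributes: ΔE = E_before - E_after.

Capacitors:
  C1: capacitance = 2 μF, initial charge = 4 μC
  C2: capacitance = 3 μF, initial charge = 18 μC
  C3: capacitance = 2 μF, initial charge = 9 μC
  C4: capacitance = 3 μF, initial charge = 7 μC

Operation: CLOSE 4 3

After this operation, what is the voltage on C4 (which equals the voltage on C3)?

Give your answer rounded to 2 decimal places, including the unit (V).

Answer: 3.20 V

Derivation:
Initial: C1(2μF, Q=4μC, V=2.00V), C2(3μF, Q=18μC, V=6.00V), C3(2μF, Q=9μC, V=4.50V), C4(3μF, Q=7μC, V=2.33V)
Op 1: CLOSE 4-3: Q_total=16.00, C_total=5.00, V=3.20; Q4=9.60, Q3=6.40; dissipated=2.817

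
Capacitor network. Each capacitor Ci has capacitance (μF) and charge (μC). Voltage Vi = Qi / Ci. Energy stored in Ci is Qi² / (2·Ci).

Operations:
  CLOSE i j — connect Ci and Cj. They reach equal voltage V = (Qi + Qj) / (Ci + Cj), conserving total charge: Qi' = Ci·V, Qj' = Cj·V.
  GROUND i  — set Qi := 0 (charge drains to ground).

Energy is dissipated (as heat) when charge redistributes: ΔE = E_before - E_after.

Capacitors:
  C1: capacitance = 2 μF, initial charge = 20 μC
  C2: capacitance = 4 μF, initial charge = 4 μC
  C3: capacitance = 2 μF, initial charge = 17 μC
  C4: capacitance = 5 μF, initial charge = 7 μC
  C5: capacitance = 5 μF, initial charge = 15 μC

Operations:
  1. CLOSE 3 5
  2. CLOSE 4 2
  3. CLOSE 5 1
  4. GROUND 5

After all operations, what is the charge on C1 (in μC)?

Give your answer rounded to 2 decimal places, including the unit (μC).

Answer: 12.24 μC

Derivation:
Initial: C1(2μF, Q=20μC, V=10.00V), C2(4μF, Q=4μC, V=1.00V), C3(2μF, Q=17μC, V=8.50V), C4(5μF, Q=7μC, V=1.40V), C5(5μF, Q=15μC, V=3.00V)
Op 1: CLOSE 3-5: Q_total=32.00, C_total=7.00, V=4.57; Q3=9.14, Q5=22.86; dissipated=21.607
Op 2: CLOSE 4-2: Q_total=11.00, C_total=9.00, V=1.22; Q4=6.11, Q2=4.89; dissipated=0.178
Op 3: CLOSE 5-1: Q_total=42.86, C_total=7.00, V=6.12; Q5=30.61, Q1=12.24; dissipated=21.050
Op 4: GROUND 5: Q5=0; energy lost=93.711
Final charges: Q1=12.24, Q2=4.89, Q3=9.14, Q4=6.11, Q5=0.00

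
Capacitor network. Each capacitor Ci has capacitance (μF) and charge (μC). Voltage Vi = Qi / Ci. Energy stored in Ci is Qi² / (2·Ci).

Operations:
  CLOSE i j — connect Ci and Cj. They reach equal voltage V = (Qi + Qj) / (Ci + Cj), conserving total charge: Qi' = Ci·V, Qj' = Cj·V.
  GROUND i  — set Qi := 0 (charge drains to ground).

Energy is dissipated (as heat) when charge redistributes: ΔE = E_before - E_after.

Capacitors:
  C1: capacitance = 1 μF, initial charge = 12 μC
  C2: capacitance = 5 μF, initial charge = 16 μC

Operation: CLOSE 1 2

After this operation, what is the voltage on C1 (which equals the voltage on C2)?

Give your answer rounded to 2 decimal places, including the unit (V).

Answer: 4.67 V

Derivation:
Initial: C1(1μF, Q=12μC, V=12.00V), C2(5μF, Q=16μC, V=3.20V)
Op 1: CLOSE 1-2: Q_total=28.00, C_total=6.00, V=4.67; Q1=4.67, Q2=23.33; dissipated=32.267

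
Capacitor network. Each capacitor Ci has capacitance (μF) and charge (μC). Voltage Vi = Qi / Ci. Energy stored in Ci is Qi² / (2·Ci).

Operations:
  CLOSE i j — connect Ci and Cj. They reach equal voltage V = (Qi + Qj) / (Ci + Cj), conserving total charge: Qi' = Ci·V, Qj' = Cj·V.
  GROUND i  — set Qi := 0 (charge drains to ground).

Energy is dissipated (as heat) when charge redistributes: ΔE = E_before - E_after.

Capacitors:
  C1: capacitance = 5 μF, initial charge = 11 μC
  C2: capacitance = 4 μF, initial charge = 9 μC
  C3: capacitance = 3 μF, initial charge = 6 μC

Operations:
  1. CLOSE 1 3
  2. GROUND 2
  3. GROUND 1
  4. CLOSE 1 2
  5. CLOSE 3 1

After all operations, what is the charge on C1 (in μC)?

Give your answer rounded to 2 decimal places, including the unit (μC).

Answer: 3.98 μC

Derivation:
Initial: C1(5μF, Q=11μC, V=2.20V), C2(4μF, Q=9μC, V=2.25V), C3(3μF, Q=6μC, V=2.00V)
Op 1: CLOSE 1-3: Q_total=17.00, C_total=8.00, V=2.12; Q1=10.62, Q3=6.38; dissipated=0.037
Op 2: GROUND 2: Q2=0; energy lost=10.125
Op 3: GROUND 1: Q1=0; energy lost=11.289
Op 4: CLOSE 1-2: Q_total=0.00, C_total=9.00, V=0.00; Q1=0.00, Q2=0.00; dissipated=0.000
Op 5: CLOSE 3-1: Q_total=6.38, C_total=8.00, V=0.80; Q3=2.39, Q1=3.98; dissipated=4.233
Final charges: Q1=3.98, Q2=0.00, Q3=2.39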